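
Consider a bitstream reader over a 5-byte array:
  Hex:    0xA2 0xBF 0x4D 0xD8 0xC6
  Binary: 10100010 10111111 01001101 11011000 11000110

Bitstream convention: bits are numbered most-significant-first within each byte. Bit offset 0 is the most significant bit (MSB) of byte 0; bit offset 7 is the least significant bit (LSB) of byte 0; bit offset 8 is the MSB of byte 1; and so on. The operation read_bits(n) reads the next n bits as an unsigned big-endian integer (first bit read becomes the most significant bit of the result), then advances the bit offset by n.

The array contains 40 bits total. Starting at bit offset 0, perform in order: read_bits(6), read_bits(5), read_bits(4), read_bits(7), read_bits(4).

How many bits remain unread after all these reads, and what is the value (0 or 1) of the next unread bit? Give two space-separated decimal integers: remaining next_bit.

Answer: 14 0

Derivation:
Read 1: bits[0:6] width=6 -> value=40 (bin 101000); offset now 6 = byte 0 bit 6; 34 bits remain
Read 2: bits[6:11] width=5 -> value=21 (bin 10101); offset now 11 = byte 1 bit 3; 29 bits remain
Read 3: bits[11:15] width=4 -> value=15 (bin 1111); offset now 15 = byte 1 bit 7; 25 bits remain
Read 4: bits[15:22] width=7 -> value=83 (bin 1010011); offset now 22 = byte 2 bit 6; 18 bits remain
Read 5: bits[22:26] width=4 -> value=7 (bin 0111); offset now 26 = byte 3 bit 2; 14 bits remain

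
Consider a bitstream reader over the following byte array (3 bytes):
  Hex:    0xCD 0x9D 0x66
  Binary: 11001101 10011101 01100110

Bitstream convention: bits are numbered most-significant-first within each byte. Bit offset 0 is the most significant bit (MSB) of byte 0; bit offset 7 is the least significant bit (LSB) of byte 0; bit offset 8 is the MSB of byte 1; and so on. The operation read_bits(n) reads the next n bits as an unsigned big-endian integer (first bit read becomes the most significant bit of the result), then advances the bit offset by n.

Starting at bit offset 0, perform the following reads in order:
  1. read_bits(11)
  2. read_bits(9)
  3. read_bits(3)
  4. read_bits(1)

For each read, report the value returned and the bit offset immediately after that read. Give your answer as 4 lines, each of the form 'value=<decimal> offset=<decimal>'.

Answer: value=1644 offset=11
value=470 offset=20
value=3 offset=23
value=0 offset=24

Derivation:
Read 1: bits[0:11] width=11 -> value=1644 (bin 11001101100); offset now 11 = byte 1 bit 3; 13 bits remain
Read 2: bits[11:20] width=9 -> value=470 (bin 111010110); offset now 20 = byte 2 bit 4; 4 bits remain
Read 3: bits[20:23] width=3 -> value=3 (bin 011); offset now 23 = byte 2 bit 7; 1 bits remain
Read 4: bits[23:24] width=1 -> value=0 (bin 0); offset now 24 = byte 3 bit 0; 0 bits remain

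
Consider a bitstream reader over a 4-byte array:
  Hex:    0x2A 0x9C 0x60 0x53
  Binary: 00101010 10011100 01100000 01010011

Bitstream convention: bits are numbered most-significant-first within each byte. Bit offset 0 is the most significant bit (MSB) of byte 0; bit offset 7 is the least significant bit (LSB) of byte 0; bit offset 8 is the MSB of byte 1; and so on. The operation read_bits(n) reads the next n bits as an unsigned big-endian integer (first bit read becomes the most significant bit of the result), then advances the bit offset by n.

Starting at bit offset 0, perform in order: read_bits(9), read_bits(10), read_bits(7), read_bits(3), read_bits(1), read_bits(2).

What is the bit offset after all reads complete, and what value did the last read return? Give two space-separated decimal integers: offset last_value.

Read 1: bits[0:9] width=9 -> value=85 (bin 001010101); offset now 9 = byte 1 bit 1; 23 bits remain
Read 2: bits[9:19] width=10 -> value=227 (bin 0011100011); offset now 19 = byte 2 bit 3; 13 bits remain
Read 3: bits[19:26] width=7 -> value=1 (bin 0000001); offset now 26 = byte 3 bit 2; 6 bits remain
Read 4: bits[26:29] width=3 -> value=2 (bin 010); offset now 29 = byte 3 bit 5; 3 bits remain
Read 5: bits[29:30] width=1 -> value=0 (bin 0); offset now 30 = byte 3 bit 6; 2 bits remain
Read 6: bits[30:32] width=2 -> value=3 (bin 11); offset now 32 = byte 4 bit 0; 0 bits remain

Answer: 32 3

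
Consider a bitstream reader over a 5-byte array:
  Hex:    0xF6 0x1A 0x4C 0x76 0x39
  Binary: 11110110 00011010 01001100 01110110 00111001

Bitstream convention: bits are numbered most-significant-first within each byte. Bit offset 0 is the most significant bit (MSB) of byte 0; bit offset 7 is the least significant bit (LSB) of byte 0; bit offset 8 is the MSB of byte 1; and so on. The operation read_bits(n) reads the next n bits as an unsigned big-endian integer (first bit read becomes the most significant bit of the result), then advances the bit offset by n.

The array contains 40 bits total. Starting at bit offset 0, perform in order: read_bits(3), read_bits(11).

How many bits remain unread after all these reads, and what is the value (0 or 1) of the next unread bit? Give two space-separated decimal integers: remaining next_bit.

Read 1: bits[0:3] width=3 -> value=7 (bin 111); offset now 3 = byte 0 bit 3; 37 bits remain
Read 2: bits[3:14] width=11 -> value=1414 (bin 10110000110); offset now 14 = byte 1 bit 6; 26 bits remain

Answer: 26 1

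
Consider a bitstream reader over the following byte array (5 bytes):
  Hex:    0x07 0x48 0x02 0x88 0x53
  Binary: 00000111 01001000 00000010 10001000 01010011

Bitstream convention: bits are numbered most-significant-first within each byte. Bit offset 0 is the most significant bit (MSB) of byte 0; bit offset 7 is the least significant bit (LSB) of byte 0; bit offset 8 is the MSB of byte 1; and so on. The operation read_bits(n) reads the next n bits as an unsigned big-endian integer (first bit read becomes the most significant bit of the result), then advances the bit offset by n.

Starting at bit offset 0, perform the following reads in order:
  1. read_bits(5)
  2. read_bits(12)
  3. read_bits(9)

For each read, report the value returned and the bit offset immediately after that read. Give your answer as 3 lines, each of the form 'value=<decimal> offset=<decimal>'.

Answer: value=0 offset=5
value=3728 offset=17
value=10 offset=26

Derivation:
Read 1: bits[0:5] width=5 -> value=0 (bin 00000); offset now 5 = byte 0 bit 5; 35 bits remain
Read 2: bits[5:17] width=12 -> value=3728 (bin 111010010000); offset now 17 = byte 2 bit 1; 23 bits remain
Read 3: bits[17:26] width=9 -> value=10 (bin 000001010); offset now 26 = byte 3 bit 2; 14 bits remain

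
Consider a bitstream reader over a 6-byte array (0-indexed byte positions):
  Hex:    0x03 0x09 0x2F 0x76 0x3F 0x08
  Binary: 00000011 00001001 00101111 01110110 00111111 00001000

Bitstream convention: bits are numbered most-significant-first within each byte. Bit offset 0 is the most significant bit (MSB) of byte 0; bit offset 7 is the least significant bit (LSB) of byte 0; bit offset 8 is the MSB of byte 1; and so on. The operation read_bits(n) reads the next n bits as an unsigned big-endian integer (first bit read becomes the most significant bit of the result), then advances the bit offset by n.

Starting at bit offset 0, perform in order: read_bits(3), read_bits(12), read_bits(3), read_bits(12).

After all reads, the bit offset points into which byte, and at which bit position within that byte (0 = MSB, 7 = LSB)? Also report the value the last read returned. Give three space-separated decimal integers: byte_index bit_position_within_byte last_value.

Answer: 3 6 3037

Derivation:
Read 1: bits[0:3] width=3 -> value=0 (bin 000); offset now 3 = byte 0 bit 3; 45 bits remain
Read 2: bits[3:15] width=12 -> value=388 (bin 000110000100); offset now 15 = byte 1 bit 7; 33 bits remain
Read 3: bits[15:18] width=3 -> value=4 (bin 100); offset now 18 = byte 2 bit 2; 30 bits remain
Read 4: bits[18:30] width=12 -> value=3037 (bin 101111011101); offset now 30 = byte 3 bit 6; 18 bits remain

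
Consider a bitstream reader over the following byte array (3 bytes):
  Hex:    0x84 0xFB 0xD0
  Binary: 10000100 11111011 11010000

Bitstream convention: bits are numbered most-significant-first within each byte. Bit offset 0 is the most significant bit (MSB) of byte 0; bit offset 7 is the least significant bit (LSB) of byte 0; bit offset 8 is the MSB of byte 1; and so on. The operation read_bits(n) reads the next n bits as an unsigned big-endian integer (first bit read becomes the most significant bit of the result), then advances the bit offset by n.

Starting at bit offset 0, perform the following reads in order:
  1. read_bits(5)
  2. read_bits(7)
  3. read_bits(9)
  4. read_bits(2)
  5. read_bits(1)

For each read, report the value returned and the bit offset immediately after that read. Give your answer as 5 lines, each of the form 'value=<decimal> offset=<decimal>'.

Read 1: bits[0:5] width=5 -> value=16 (bin 10000); offset now 5 = byte 0 bit 5; 19 bits remain
Read 2: bits[5:12] width=7 -> value=79 (bin 1001111); offset now 12 = byte 1 bit 4; 12 bits remain
Read 3: bits[12:21] width=9 -> value=378 (bin 101111010); offset now 21 = byte 2 bit 5; 3 bits remain
Read 4: bits[21:23] width=2 -> value=0 (bin 00); offset now 23 = byte 2 bit 7; 1 bits remain
Read 5: bits[23:24] width=1 -> value=0 (bin 0); offset now 24 = byte 3 bit 0; 0 bits remain

Answer: value=16 offset=5
value=79 offset=12
value=378 offset=21
value=0 offset=23
value=0 offset=24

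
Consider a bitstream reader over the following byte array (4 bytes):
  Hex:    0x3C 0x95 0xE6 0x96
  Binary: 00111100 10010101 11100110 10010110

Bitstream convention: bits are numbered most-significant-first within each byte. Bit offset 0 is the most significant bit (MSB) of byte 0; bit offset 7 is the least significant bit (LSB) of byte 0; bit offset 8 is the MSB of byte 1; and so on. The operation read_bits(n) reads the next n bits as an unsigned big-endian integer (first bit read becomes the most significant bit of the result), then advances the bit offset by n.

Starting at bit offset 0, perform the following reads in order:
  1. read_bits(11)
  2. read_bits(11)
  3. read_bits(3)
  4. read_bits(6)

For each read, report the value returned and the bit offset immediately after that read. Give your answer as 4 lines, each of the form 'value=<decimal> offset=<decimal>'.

Read 1: bits[0:11] width=11 -> value=484 (bin 00111100100); offset now 11 = byte 1 bit 3; 21 bits remain
Read 2: bits[11:22] width=11 -> value=1401 (bin 10101111001); offset now 22 = byte 2 bit 6; 10 bits remain
Read 3: bits[22:25] width=3 -> value=5 (bin 101); offset now 25 = byte 3 bit 1; 7 bits remain
Read 4: bits[25:31] width=6 -> value=11 (bin 001011); offset now 31 = byte 3 bit 7; 1 bits remain

Answer: value=484 offset=11
value=1401 offset=22
value=5 offset=25
value=11 offset=31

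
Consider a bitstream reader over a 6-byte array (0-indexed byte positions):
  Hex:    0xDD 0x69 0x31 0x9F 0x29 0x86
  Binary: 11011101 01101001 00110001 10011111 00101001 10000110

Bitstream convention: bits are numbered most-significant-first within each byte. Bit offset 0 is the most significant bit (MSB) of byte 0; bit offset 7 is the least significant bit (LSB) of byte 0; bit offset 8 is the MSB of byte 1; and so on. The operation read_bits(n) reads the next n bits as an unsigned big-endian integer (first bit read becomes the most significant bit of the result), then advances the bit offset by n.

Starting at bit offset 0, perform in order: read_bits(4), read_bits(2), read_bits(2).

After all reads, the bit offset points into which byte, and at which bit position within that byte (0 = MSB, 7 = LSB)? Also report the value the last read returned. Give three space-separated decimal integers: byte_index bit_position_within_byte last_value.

Read 1: bits[0:4] width=4 -> value=13 (bin 1101); offset now 4 = byte 0 bit 4; 44 bits remain
Read 2: bits[4:6] width=2 -> value=3 (bin 11); offset now 6 = byte 0 bit 6; 42 bits remain
Read 3: bits[6:8] width=2 -> value=1 (bin 01); offset now 8 = byte 1 bit 0; 40 bits remain

Answer: 1 0 1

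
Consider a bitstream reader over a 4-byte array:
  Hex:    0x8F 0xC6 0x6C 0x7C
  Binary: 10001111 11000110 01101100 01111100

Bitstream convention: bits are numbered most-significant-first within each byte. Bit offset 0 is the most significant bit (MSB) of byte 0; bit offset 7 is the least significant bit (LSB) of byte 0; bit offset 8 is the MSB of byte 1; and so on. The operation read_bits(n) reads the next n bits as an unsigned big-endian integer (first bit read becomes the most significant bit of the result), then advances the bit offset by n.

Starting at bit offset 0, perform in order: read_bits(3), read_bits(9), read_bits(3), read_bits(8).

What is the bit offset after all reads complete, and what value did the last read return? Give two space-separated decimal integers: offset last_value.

Answer: 23 54

Derivation:
Read 1: bits[0:3] width=3 -> value=4 (bin 100); offset now 3 = byte 0 bit 3; 29 bits remain
Read 2: bits[3:12] width=9 -> value=252 (bin 011111100); offset now 12 = byte 1 bit 4; 20 bits remain
Read 3: bits[12:15] width=3 -> value=3 (bin 011); offset now 15 = byte 1 bit 7; 17 bits remain
Read 4: bits[15:23] width=8 -> value=54 (bin 00110110); offset now 23 = byte 2 bit 7; 9 bits remain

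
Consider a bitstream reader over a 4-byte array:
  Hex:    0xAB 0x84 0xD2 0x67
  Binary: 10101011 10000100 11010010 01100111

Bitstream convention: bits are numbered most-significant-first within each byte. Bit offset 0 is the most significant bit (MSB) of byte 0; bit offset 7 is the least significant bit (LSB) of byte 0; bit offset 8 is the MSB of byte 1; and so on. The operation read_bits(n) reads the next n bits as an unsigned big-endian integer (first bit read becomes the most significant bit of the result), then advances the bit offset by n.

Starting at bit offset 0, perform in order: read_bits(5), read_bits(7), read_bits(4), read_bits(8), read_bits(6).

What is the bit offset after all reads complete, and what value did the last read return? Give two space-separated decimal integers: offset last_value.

Read 1: bits[0:5] width=5 -> value=21 (bin 10101); offset now 5 = byte 0 bit 5; 27 bits remain
Read 2: bits[5:12] width=7 -> value=56 (bin 0111000); offset now 12 = byte 1 bit 4; 20 bits remain
Read 3: bits[12:16] width=4 -> value=4 (bin 0100); offset now 16 = byte 2 bit 0; 16 bits remain
Read 4: bits[16:24] width=8 -> value=210 (bin 11010010); offset now 24 = byte 3 bit 0; 8 bits remain
Read 5: bits[24:30] width=6 -> value=25 (bin 011001); offset now 30 = byte 3 bit 6; 2 bits remain

Answer: 30 25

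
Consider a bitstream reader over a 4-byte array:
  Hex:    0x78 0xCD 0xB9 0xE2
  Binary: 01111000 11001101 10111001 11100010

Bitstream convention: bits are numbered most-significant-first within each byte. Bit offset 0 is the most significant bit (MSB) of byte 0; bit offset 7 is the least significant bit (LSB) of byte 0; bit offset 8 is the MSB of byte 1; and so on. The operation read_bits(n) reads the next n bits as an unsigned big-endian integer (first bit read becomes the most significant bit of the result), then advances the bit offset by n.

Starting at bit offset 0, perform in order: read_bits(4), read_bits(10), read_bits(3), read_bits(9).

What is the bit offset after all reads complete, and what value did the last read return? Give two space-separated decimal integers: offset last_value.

Read 1: bits[0:4] width=4 -> value=7 (bin 0111); offset now 4 = byte 0 bit 4; 28 bits remain
Read 2: bits[4:14] width=10 -> value=563 (bin 1000110011); offset now 14 = byte 1 bit 6; 18 bits remain
Read 3: bits[14:17] width=3 -> value=3 (bin 011); offset now 17 = byte 2 bit 1; 15 bits remain
Read 4: bits[17:26] width=9 -> value=231 (bin 011100111); offset now 26 = byte 3 bit 2; 6 bits remain

Answer: 26 231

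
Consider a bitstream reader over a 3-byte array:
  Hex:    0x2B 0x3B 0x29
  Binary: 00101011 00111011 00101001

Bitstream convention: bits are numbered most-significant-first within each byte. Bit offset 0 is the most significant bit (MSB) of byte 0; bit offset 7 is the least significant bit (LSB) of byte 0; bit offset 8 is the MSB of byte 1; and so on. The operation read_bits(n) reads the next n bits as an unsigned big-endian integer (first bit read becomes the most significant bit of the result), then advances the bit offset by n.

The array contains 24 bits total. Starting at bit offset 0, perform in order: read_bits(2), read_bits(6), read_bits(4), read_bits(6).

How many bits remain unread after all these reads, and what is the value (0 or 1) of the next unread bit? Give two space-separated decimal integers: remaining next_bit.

Answer: 6 1

Derivation:
Read 1: bits[0:2] width=2 -> value=0 (bin 00); offset now 2 = byte 0 bit 2; 22 bits remain
Read 2: bits[2:8] width=6 -> value=43 (bin 101011); offset now 8 = byte 1 bit 0; 16 bits remain
Read 3: bits[8:12] width=4 -> value=3 (bin 0011); offset now 12 = byte 1 bit 4; 12 bits remain
Read 4: bits[12:18] width=6 -> value=44 (bin 101100); offset now 18 = byte 2 bit 2; 6 bits remain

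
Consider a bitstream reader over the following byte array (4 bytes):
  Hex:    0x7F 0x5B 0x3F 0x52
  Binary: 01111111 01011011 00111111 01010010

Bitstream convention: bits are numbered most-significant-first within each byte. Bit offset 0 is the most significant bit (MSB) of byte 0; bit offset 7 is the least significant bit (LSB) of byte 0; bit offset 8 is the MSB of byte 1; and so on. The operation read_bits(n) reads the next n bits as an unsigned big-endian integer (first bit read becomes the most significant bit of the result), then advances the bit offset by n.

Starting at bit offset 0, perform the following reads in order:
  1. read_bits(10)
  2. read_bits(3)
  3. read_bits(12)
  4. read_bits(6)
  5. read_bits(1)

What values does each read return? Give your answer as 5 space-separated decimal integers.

Read 1: bits[0:10] width=10 -> value=509 (bin 0111111101); offset now 10 = byte 1 bit 2; 22 bits remain
Read 2: bits[10:13] width=3 -> value=3 (bin 011); offset now 13 = byte 1 bit 5; 19 bits remain
Read 3: bits[13:25] width=12 -> value=1662 (bin 011001111110); offset now 25 = byte 3 bit 1; 7 bits remain
Read 4: bits[25:31] width=6 -> value=41 (bin 101001); offset now 31 = byte 3 bit 7; 1 bits remain
Read 5: bits[31:32] width=1 -> value=0 (bin 0); offset now 32 = byte 4 bit 0; 0 bits remain

Answer: 509 3 1662 41 0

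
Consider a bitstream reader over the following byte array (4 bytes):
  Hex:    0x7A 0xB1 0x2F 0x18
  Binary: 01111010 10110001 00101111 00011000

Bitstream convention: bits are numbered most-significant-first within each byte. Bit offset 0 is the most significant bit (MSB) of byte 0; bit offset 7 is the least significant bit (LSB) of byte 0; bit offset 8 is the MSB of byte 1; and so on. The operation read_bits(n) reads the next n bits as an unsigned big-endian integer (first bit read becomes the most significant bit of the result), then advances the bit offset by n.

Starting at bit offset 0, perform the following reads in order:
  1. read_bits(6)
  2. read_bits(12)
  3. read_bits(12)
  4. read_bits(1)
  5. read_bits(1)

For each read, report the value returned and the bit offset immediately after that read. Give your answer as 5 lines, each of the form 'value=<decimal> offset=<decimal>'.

Answer: value=30 offset=6
value=2756 offset=18
value=3014 offset=30
value=0 offset=31
value=0 offset=32

Derivation:
Read 1: bits[0:6] width=6 -> value=30 (bin 011110); offset now 6 = byte 0 bit 6; 26 bits remain
Read 2: bits[6:18] width=12 -> value=2756 (bin 101011000100); offset now 18 = byte 2 bit 2; 14 bits remain
Read 3: bits[18:30] width=12 -> value=3014 (bin 101111000110); offset now 30 = byte 3 bit 6; 2 bits remain
Read 4: bits[30:31] width=1 -> value=0 (bin 0); offset now 31 = byte 3 bit 7; 1 bits remain
Read 5: bits[31:32] width=1 -> value=0 (bin 0); offset now 32 = byte 4 bit 0; 0 bits remain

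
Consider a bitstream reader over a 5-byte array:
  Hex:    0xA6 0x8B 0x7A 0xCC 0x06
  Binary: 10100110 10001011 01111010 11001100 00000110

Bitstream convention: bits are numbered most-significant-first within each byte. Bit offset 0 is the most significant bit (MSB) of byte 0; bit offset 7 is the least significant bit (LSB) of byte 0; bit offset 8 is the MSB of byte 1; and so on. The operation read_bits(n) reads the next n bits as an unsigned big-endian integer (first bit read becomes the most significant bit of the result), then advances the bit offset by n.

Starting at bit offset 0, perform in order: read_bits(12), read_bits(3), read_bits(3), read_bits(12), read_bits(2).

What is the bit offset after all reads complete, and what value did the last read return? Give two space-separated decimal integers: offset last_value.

Answer: 32 0

Derivation:
Read 1: bits[0:12] width=12 -> value=2664 (bin 101001101000); offset now 12 = byte 1 bit 4; 28 bits remain
Read 2: bits[12:15] width=3 -> value=5 (bin 101); offset now 15 = byte 1 bit 7; 25 bits remain
Read 3: bits[15:18] width=3 -> value=5 (bin 101); offset now 18 = byte 2 bit 2; 22 bits remain
Read 4: bits[18:30] width=12 -> value=3763 (bin 111010110011); offset now 30 = byte 3 bit 6; 10 bits remain
Read 5: bits[30:32] width=2 -> value=0 (bin 00); offset now 32 = byte 4 bit 0; 8 bits remain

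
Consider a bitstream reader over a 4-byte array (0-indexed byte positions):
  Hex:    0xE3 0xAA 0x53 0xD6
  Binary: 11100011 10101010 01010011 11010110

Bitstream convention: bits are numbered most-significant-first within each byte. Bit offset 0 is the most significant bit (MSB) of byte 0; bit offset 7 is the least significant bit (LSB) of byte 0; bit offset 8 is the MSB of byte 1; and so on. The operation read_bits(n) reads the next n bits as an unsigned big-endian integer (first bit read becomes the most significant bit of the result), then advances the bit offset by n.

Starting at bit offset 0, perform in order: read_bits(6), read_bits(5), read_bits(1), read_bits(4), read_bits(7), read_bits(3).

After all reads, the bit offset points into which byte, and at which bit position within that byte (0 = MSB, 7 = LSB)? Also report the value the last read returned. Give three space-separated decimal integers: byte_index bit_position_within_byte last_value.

Answer: 3 2 7

Derivation:
Read 1: bits[0:6] width=6 -> value=56 (bin 111000); offset now 6 = byte 0 bit 6; 26 bits remain
Read 2: bits[6:11] width=5 -> value=29 (bin 11101); offset now 11 = byte 1 bit 3; 21 bits remain
Read 3: bits[11:12] width=1 -> value=0 (bin 0); offset now 12 = byte 1 bit 4; 20 bits remain
Read 4: bits[12:16] width=4 -> value=10 (bin 1010); offset now 16 = byte 2 bit 0; 16 bits remain
Read 5: bits[16:23] width=7 -> value=41 (bin 0101001); offset now 23 = byte 2 bit 7; 9 bits remain
Read 6: bits[23:26] width=3 -> value=7 (bin 111); offset now 26 = byte 3 bit 2; 6 bits remain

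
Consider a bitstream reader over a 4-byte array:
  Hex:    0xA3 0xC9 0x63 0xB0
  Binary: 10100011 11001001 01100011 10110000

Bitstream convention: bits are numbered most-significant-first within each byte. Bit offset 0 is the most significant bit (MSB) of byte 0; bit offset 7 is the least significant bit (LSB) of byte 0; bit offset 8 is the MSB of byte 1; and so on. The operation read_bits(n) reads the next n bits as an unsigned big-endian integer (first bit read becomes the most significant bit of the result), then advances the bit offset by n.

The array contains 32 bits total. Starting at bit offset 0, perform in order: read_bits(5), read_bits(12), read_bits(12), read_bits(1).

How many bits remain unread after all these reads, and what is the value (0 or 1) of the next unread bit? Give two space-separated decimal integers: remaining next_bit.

Answer: 2 0

Derivation:
Read 1: bits[0:5] width=5 -> value=20 (bin 10100); offset now 5 = byte 0 bit 5; 27 bits remain
Read 2: bits[5:17] width=12 -> value=1938 (bin 011110010010); offset now 17 = byte 2 bit 1; 15 bits remain
Read 3: bits[17:29] width=12 -> value=3190 (bin 110001110110); offset now 29 = byte 3 bit 5; 3 bits remain
Read 4: bits[29:30] width=1 -> value=0 (bin 0); offset now 30 = byte 3 bit 6; 2 bits remain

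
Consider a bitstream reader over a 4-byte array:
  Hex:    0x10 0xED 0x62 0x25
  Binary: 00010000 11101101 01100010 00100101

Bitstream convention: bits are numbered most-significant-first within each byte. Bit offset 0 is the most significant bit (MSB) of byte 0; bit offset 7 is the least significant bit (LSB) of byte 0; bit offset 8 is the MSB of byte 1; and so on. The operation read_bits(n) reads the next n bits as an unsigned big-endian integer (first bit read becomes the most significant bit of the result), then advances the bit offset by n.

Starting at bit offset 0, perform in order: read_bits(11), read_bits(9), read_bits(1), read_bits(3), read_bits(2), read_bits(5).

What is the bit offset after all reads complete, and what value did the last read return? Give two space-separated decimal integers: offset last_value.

Read 1: bits[0:11] width=11 -> value=135 (bin 00010000111); offset now 11 = byte 1 bit 3; 21 bits remain
Read 2: bits[11:20] width=9 -> value=214 (bin 011010110); offset now 20 = byte 2 bit 4; 12 bits remain
Read 3: bits[20:21] width=1 -> value=0 (bin 0); offset now 21 = byte 2 bit 5; 11 bits remain
Read 4: bits[21:24] width=3 -> value=2 (bin 010); offset now 24 = byte 3 bit 0; 8 bits remain
Read 5: bits[24:26] width=2 -> value=0 (bin 00); offset now 26 = byte 3 bit 2; 6 bits remain
Read 6: bits[26:31] width=5 -> value=18 (bin 10010); offset now 31 = byte 3 bit 7; 1 bits remain

Answer: 31 18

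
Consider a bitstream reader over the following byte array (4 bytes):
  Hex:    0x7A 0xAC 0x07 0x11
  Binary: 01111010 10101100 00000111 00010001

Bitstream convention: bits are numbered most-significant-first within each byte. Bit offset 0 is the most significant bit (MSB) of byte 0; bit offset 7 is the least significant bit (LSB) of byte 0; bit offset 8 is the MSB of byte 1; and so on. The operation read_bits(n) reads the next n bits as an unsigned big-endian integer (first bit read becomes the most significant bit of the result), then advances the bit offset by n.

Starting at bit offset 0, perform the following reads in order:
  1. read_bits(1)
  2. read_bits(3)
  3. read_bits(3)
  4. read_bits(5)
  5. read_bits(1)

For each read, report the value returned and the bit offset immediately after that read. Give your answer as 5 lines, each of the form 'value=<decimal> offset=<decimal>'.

Answer: value=0 offset=1
value=7 offset=4
value=5 offset=7
value=10 offset=12
value=1 offset=13

Derivation:
Read 1: bits[0:1] width=1 -> value=0 (bin 0); offset now 1 = byte 0 bit 1; 31 bits remain
Read 2: bits[1:4] width=3 -> value=7 (bin 111); offset now 4 = byte 0 bit 4; 28 bits remain
Read 3: bits[4:7] width=3 -> value=5 (bin 101); offset now 7 = byte 0 bit 7; 25 bits remain
Read 4: bits[7:12] width=5 -> value=10 (bin 01010); offset now 12 = byte 1 bit 4; 20 bits remain
Read 5: bits[12:13] width=1 -> value=1 (bin 1); offset now 13 = byte 1 bit 5; 19 bits remain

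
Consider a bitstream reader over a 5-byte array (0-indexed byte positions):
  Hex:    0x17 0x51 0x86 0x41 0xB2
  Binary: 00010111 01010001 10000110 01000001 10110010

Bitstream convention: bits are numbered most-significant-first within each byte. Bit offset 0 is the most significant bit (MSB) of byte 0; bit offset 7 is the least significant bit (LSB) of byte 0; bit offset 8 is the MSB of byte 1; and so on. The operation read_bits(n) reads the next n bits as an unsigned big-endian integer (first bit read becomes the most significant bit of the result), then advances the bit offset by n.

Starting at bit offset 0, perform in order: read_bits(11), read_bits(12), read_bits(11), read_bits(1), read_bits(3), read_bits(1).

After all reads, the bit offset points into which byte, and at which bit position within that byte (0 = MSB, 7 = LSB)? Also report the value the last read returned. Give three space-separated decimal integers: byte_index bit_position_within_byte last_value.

Read 1: bits[0:11] width=11 -> value=186 (bin 00010111010); offset now 11 = byte 1 bit 3; 29 bits remain
Read 2: bits[11:23] width=12 -> value=2243 (bin 100011000011); offset now 23 = byte 2 bit 7; 17 bits remain
Read 3: bits[23:34] width=11 -> value=262 (bin 00100000110); offset now 34 = byte 4 bit 2; 6 bits remain
Read 4: bits[34:35] width=1 -> value=1 (bin 1); offset now 35 = byte 4 bit 3; 5 bits remain
Read 5: bits[35:38] width=3 -> value=4 (bin 100); offset now 38 = byte 4 bit 6; 2 bits remain
Read 6: bits[38:39] width=1 -> value=1 (bin 1); offset now 39 = byte 4 bit 7; 1 bits remain

Answer: 4 7 1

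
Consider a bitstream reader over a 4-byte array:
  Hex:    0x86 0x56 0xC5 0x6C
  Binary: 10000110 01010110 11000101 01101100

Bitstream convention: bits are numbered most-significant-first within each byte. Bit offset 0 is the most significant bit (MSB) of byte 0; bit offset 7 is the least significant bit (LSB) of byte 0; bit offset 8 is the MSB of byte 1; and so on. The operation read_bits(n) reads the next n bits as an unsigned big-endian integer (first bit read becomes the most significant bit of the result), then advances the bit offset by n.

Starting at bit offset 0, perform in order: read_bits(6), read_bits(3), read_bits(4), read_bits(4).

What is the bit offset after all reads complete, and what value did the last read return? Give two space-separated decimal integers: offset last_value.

Read 1: bits[0:6] width=6 -> value=33 (bin 100001); offset now 6 = byte 0 bit 6; 26 bits remain
Read 2: bits[6:9] width=3 -> value=4 (bin 100); offset now 9 = byte 1 bit 1; 23 bits remain
Read 3: bits[9:13] width=4 -> value=10 (bin 1010); offset now 13 = byte 1 bit 5; 19 bits remain
Read 4: bits[13:17] width=4 -> value=13 (bin 1101); offset now 17 = byte 2 bit 1; 15 bits remain

Answer: 17 13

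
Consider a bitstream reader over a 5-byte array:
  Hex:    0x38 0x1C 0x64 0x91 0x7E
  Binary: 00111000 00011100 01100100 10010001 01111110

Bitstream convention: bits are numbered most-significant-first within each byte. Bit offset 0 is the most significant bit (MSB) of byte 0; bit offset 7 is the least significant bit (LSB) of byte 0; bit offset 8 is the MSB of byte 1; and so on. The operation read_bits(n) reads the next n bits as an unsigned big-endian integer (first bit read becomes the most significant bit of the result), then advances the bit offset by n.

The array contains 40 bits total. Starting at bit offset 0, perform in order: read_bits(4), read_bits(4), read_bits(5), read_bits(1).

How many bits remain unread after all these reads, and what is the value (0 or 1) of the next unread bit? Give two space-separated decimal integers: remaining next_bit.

Read 1: bits[0:4] width=4 -> value=3 (bin 0011); offset now 4 = byte 0 bit 4; 36 bits remain
Read 2: bits[4:8] width=4 -> value=8 (bin 1000); offset now 8 = byte 1 bit 0; 32 bits remain
Read 3: bits[8:13] width=5 -> value=3 (bin 00011); offset now 13 = byte 1 bit 5; 27 bits remain
Read 4: bits[13:14] width=1 -> value=1 (bin 1); offset now 14 = byte 1 bit 6; 26 bits remain

Answer: 26 0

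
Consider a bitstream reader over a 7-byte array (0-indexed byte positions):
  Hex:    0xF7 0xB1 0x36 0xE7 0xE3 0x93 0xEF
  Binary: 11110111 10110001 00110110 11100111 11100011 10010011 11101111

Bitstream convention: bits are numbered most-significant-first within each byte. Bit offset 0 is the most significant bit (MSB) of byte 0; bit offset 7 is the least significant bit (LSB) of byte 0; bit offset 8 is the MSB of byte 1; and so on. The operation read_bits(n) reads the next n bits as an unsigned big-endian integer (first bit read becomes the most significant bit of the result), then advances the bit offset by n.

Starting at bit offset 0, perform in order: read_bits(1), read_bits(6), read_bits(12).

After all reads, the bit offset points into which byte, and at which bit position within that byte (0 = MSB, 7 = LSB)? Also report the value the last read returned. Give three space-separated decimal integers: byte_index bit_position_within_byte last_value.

Read 1: bits[0:1] width=1 -> value=1 (bin 1); offset now 1 = byte 0 bit 1; 55 bits remain
Read 2: bits[1:7] width=6 -> value=59 (bin 111011); offset now 7 = byte 0 bit 7; 49 bits remain
Read 3: bits[7:19] width=12 -> value=3465 (bin 110110001001); offset now 19 = byte 2 bit 3; 37 bits remain

Answer: 2 3 3465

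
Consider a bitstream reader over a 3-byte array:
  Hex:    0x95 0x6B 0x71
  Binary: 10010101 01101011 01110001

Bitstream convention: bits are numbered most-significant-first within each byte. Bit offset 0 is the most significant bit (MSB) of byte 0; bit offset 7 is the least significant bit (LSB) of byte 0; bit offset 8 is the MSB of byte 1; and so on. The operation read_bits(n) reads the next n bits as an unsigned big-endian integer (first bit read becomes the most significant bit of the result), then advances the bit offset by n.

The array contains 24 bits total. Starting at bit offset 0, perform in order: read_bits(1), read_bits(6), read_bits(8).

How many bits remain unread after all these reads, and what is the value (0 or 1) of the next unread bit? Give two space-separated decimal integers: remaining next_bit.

Answer: 9 1

Derivation:
Read 1: bits[0:1] width=1 -> value=1 (bin 1); offset now 1 = byte 0 bit 1; 23 bits remain
Read 2: bits[1:7] width=6 -> value=10 (bin 001010); offset now 7 = byte 0 bit 7; 17 bits remain
Read 3: bits[7:15] width=8 -> value=181 (bin 10110101); offset now 15 = byte 1 bit 7; 9 bits remain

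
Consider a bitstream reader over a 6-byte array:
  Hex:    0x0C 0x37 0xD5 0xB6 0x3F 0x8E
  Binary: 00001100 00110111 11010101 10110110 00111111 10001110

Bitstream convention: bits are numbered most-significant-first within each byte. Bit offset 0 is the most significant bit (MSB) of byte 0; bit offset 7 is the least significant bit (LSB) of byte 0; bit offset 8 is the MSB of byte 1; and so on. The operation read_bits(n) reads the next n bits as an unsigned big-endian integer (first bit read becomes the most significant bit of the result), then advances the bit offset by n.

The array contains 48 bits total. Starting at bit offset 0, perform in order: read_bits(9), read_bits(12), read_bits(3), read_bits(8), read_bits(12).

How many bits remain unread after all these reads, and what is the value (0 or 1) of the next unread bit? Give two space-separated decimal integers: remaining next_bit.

Read 1: bits[0:9] width=9 -> value=24 (bin 000011000); offset now 9 = byte 1 bit 1; 39 bits remain
Read 2: bits[9:21] width=12 -> value=1786 (bin 011011111010); offset now 21 = byte 2 bit 5; 27 bits remain
Read 3: bits[21:24] width=3 -> value=5 (bin 101); offset now 24 = byte 3 bit 0; 24 bits remain
Read 4: bits[24:32] width=8 -> value=182 (bin 10110110); offset now 32 = byte 4 bit 0; 16 bits remain
Read 5: bits[32:44] width=12 -> value=1016 (bin 001111111000); offset now 44 = byte 5 bit 4; 4 bits remain

Answer: 4 1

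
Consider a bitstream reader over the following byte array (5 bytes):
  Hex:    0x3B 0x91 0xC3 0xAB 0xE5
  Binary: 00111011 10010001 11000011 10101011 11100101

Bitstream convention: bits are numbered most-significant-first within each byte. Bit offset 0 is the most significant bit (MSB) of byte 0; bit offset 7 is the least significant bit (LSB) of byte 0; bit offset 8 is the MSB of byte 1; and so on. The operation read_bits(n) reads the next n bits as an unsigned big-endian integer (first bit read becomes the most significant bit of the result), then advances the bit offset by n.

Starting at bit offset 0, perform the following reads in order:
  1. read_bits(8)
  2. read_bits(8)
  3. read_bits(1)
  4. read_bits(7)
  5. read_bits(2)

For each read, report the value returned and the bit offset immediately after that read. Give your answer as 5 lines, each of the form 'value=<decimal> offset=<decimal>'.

Answer: value=59 offset=8
value=145 offset=16
value=1 offset=17
value=67 offset=24
value=2 offset=26

Derivation:
Read 1: bits[0:8] width=8 -> value=59 (bin 00111011); offset now 8 = byte 1 bit 0; 32 bits remain
Read 2: bits[8:16] width=8 -> value=145 (bin 10010001); offset now 16 = byte 2 bit 0; 24 bits remain
Read 3: bits[16:17] width=1 -> value=1 (bin 1); offset now 17 = byte 2 bit 1; 23 bits remain
Read 4: bits[17:24] width=7 -> value=67 (bin 1000011); offset now 24 = byte 3 bit 0; 16 bits remain
Read 5: bits[24:26] width=2 -> value=2 (bin 10); offset now 26 = byte 3 bit 2; 14 bits remain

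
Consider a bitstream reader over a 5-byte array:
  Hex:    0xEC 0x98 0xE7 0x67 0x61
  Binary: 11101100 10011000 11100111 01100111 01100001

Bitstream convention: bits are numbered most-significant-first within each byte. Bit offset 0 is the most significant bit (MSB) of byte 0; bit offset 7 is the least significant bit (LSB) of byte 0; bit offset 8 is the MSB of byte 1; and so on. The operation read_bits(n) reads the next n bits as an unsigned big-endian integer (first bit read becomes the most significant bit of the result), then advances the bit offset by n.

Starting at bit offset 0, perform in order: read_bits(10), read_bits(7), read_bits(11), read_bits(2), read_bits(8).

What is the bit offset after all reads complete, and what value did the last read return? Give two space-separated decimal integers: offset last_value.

Read 1: bits[0:10] width=10 -> value=946 (bin 1110110010); offset now 10 = byte 1 bit 2; 30 bits remain
Read 2: bits[10:17] width=7 -> value=49 (bin 0110001); offset now 17 = byte 2 bit 1; 23 bits remain
Read 3: bits[17:28] width=11 -> value=1654 (bin 11001110110); offset now 28 = byte 3 bit 4; 12 bits remain
Read 4: bits[28:30] width=2 -> value=1 (bin 01); offset now 30 = byte 3 bit 6; 10 bits remain
Read 5: bits[30:38] width=8 -> value=216 (bin 11011000); offset now 38 = byte 4 bit 6; 2 bits remain

Answer: 38 216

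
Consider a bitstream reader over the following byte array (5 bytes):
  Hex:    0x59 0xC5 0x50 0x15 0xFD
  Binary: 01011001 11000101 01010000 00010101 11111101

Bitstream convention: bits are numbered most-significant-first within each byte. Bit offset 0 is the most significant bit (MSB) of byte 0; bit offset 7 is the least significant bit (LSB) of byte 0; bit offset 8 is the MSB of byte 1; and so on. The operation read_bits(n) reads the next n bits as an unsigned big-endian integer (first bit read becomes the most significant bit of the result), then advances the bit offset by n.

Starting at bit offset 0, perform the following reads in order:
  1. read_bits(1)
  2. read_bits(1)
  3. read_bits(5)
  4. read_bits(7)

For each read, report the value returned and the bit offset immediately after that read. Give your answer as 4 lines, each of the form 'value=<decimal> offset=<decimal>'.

Read 1: bits[0:1] width=1 -> value=0 (bin 0); offset now 1 = byte 0 bit 1; 39 bits remain
Read 2: bits[1:2] width=1 -> value=1 (bin 1); offset now 2 = byte 0 bit 2; 38 bits remain
Read 3: bits[2:7] width=5 -> value=12 (bin 01100); offset now 7 = byte 0 bit 7; 33 bits remain
Read 4: bits[7:14] width=7 -> value=113 (bin 1110001); offset now 14 = byte 1 bit 6; 26 bits remain

Answer: value=0 offset=1
value=1 offset=2
value=12 offset=7
value=113 offset=14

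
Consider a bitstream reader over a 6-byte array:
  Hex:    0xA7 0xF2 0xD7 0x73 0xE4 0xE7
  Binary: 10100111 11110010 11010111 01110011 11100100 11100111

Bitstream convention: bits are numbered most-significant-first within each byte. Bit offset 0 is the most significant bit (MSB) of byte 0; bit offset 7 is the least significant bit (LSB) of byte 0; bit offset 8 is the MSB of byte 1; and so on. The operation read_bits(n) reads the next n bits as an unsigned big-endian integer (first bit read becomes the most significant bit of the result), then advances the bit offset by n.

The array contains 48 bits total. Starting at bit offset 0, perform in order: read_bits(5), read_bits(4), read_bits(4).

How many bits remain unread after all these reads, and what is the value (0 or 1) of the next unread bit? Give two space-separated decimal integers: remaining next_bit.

Read 1: bits[0:5] width=5 -> value=20 (bin 10100); offset now 5 = byte 0 bit 5; 43 bits remain
Read 2: bits[5:9] width=4 -> value=15 (bin 1111); offset now 9 = byte 1 bit 1; 39 bits remain
Read 3: bits[9:13] width=4 -> value=14 (bin 1110); offset now 13 = byte 1 bit 5; 35 bits remain

Answer: 35 0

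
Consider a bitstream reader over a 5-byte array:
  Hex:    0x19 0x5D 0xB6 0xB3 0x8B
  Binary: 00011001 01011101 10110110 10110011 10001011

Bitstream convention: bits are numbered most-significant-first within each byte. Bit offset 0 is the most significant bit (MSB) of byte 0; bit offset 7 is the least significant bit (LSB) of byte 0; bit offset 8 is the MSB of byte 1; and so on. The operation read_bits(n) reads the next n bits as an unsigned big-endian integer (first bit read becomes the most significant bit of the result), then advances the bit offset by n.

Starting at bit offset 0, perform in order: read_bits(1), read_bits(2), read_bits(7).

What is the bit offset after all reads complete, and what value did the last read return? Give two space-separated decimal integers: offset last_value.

Read 1: bits[0:1] width=1 -> value=0 (bin 0); offset now 1 = byte 0 bit 1; 39 bits remain
Read 2: bits[1:3] width=2 -> value=0 (bin 00); offset now 3 = byte 0 bit 3; 37 bits remain
Read 3: bits[3:10] width=7 -> value=101 (bin 1100101); offset now 10 = byte 1 bit 2; 30 bits remain

Answer: 10 101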